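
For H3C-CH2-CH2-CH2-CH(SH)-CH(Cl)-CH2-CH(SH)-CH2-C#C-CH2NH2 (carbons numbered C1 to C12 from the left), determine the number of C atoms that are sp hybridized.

2

C1: sp3
C2: sp3
C3: sp3
C4: sp3
C5: sp3
C6: sp3
C7: sp3
C8: sp3
C9: sp3
C10: sp ✓
C11: sp ✓
C12: sp3
C10, C11 → 2 sp carbons.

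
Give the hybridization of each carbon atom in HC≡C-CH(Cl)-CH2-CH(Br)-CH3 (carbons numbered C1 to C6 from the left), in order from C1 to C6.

C1 carries 2 σ bonds, plus two π bonds, giving a steric number of 2, so it is sp.
C2: 2 σ bonds, plus two π bonds — 2 electron domains, sp.
C3: 4 σ bonds — 4 electron domains, sp3.
C4 is sp3: 4 σ bonds, 4 electron-density regions.
C5: 4 σ bonds; 4 regions of electron density → sp3.
C6 is sp3: 4 σ bonds, 4 electron-density regions.

C1 sp, C2 sp, C3 sp3, C4 sp3, C5 sp3, C6 sp3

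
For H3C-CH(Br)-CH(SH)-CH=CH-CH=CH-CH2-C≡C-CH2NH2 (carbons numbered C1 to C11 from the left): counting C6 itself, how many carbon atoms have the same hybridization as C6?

C6 is sp2 (one π bond).
C1: sp3
C2: sp3
C3: sp3
C4: sp2 ✓
C5: sp2 ✓
C6: sp2 ✓
C7: sp2 ✓
C8: sp3
C9: sp
C10: sp
C11: sp3
4 carbons are sp2.

4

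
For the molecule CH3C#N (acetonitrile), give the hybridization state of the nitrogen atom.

N has one σ bond and one lone pair: steric number 2 → sp.

sp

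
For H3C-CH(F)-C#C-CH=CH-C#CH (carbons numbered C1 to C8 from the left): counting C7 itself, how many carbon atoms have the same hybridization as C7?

C7 is sp (two π bonds).
C1: sp3
C2: sp3
C3: sp ✓
C4: sp ✓
C5: sp2
C6: sp2
C7: sp ✓
C8: sp ✓
4 carbons are sp.

4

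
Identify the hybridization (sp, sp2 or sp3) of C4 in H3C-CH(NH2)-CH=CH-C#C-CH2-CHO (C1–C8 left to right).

sp2

C4 has 3 σ bonds, plus one π bond: steric number 3 → sp2.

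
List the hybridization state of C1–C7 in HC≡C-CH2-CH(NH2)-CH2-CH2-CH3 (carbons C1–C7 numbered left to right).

C1 is sp: 2 σ bonds, plus two π bonds, 2 electron-density regions.
C2: 2 σ bonds, plus two π bonds; 2 regions of electron density → sp.
C3: 4 σ bonds; 4 regions of electron density → sp3.
C4 — 4 σ bonds. Steric number 4, so sp3.
C5: 4 σ bonds; 4 regions of electron density → sp3.
C6: 4 σ bonds; 4 regions of electron density → sp3.
C7: 4 σ bonds — 4 electron domains, sp3.

C1 sp, C2 sp, C3 sp3, C4 sp3, C5 sp3, C6 sp3, C7 sp3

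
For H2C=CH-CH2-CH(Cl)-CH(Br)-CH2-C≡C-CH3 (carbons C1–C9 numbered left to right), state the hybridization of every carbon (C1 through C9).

C1: 3 σ bonds, plus one π bond — 3 electron domains, sp2.
C2 is sp2: 3 σ bonds, plus one π bond, 3 electron-density regions.
C3: 4 σ bonds — 4 electron domains, sp3.
C4 has 4 σ bonds: steric number 4 → sp3.
C5 — 4 σ bonds. Steric number 4, so sp3.
C6: 4 σ bonds; 4 regions of electron density → sp3.
C7 has 2 σ bonds, plus two π bonds: steric number 2 → sp.
C8 has 2 σ bonds, plus two π bonds: steric number 2 → sp.
C9: 4 σ bonds; 4 regions of electron density → sp3.

C1 sp2, C2 sp2, C3 sp3, C4 sp3, C5 sp3, C6 sp3, C7 sp, C8 sp, C9 sp3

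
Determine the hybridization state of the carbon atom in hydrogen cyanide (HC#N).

sp

The carbon atom carries 2 σ bonds, plus two π bonds, giving a steric number of 2, so it is sp.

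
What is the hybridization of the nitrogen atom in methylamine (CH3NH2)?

Three σ bonds + one lone pair = steric number 4 → sp3.

sp^3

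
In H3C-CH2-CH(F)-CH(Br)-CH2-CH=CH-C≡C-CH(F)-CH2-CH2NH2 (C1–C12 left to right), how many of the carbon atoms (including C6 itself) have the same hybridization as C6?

C6 is sp2 (one π bond).
C1: sp3
C2: sp3
C3: sp3
C4: sp3
C5: sp3
C6: sp2 ✓
C7: sp2 ✓
C8: sp
C9: sp
C10: sp3
C11: sp3
C12: sp3
2 carbons are sp2.

2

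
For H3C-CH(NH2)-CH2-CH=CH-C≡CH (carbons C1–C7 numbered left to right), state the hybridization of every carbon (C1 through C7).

C1 carries 4 σ bonds, giving a steric number of 4, so it is sp3.
C2: 4 σ bonds — 4 electron domains, sp3.
C3 carries 4 σ bonds, giving a steric number of 4, so it is sp3.
C4 is sp2: 3 σ bonds, plus one π bond, 3 electron-density regions.
C5: 3 σ bonds, plus one π bond — 3 electron domains, sp2.
C6 is sp: 2 σ bonds, plus two π bonds, 2 electron-density regions.
C7 is sp: 2 σ bonds, plus two π bonds, 2 electron-density regions.

C1 sp3, C2 sp3, C3 sp3, C4 sp2, C5 sp2, C6 sp, C7 sp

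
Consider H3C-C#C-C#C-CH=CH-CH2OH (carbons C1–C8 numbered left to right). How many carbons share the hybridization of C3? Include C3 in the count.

4

C3 is sp (two π bonds).
C1: sp3
C2: sp ✓
C3: sp ✓
C4: sp ✓
C5: sp ✓
C6: sp2
C7: sp2
C8: sp3
4 carbons are sp.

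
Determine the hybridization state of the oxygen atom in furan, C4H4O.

One O lone pair is in the aromatic π system (p orbital), the other is in an sp2 hybrid in the ring plane; O has two σ bonds + one in-plane lone pair → sp2.

sp²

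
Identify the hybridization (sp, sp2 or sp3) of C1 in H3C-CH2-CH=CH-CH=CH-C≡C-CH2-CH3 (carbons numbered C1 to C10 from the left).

sp^3

C1 has 4 σ bonds: steric number 4 → sp3.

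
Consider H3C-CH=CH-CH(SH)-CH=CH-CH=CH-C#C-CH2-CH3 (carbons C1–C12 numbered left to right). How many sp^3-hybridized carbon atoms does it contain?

C1: sp3 ✓
C2: sp2
C3: sp2
C4: sp3 ✓
C5: sp2
C6: sp2
C7: sp2
C8: sp2
C9: sp
C10: sp
C11: sp3 ✓
C12: sp3 ✓
C1, C4, C11, C12 → 4 sp3 carbons.

4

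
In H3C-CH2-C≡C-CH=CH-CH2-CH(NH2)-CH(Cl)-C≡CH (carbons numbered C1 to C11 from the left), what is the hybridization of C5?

sp2

C5 has 3 σ bonds, plus one π bond: steric number 3 → sp2.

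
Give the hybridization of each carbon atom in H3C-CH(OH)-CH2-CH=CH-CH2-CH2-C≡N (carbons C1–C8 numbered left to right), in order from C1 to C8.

C1 sp3, C2 sp3, C3 sp3, C4 sp2, C5 sp2, C6 sp3, C7 sp3, C8 sp

C1 has 4 σ bonds: steric number 4 → sp3.
C2 is sp3: 4 σ bonds, 4 electron-density regions.
C3 (4 σ bonds) has steric number 4: sp3.
C4 — 3 σ bonds, plus one π bond. Steric number 3, so sp2.
C5: 3 σ bonds, plus one π bond; 3 regions of electron density → sp2.
C6 — 4 σ bonds. Steric number 4, so sp3.
C7 carries 4 σ bonds, giving a steric number of 4, so it is sp3.
C8 (2 σ bonds, plus two π bonds) has steric number 2: sp.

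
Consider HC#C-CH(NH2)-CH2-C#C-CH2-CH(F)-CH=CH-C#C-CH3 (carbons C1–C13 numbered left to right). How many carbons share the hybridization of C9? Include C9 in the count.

2

C9 is sp2 (one π bond).
C1: sp
C2: sp
C3: sp3
C4: sp3
C5: sp
C6: sp
C7: sp3
C8: sp3
C9: sp2 ✓
C10: sp2 ✓
C11: sp
C12: sp
C13: sp3
2 carbons are sp2.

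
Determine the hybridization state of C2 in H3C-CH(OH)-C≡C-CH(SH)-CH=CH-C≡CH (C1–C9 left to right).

sp3

C2: 4 σ bonds; 4 regions of electron density → sp3.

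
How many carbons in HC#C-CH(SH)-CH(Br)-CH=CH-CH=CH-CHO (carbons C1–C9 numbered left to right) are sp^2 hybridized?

5

C1: sp
C2: sp
C3: sp3
C4: sp3
C5: sp2 ✓
C6: sp2 ✓
C7: sp2 ✓
C8: sp2 ✓
C9: sp2 ✓
C5, C6, C7, C8, C9 → 5 sp2 carbons.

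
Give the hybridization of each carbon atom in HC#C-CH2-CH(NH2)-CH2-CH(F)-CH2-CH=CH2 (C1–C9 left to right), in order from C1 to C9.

C1 is sp: 2 σ bonds, plus two π bonds, 2 electron-density regions.
C2: 2 σ bonds, plus two π bonds — 2 electron domains, sp.
C3 carries 4 σ bonds, giving a steric number of 4, so it is sp3.
C4 carries 4 σ bonds, giving a steric number of 4, so it is sp3.
C5 — 4 σ bonds. Steric number 4, so sp3.
C6 carries 4 σ bonds, giving a steric number of 4, so it is sp3.
C7 (4 σ bonds) has steric number 4: sp3.
C8 is sp2: 3 σ bonds, plus one π bond, 3 electron-density regions.
C9 has 3 σ bonds, plus one π bond: steric number 3 → sp2.

C1 sp, C2 sp, C3 sp3, C4 sp3, C5 sp3, C6 sp3, C7 sp3, C8 sp2, C9 sp2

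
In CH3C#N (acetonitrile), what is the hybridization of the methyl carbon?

sp³

The methyl carbon: 4 σ bonds; 4 regions of electron density → sp3.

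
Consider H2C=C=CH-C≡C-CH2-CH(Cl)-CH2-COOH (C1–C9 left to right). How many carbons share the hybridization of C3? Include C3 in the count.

3

C3 is sp2 (one π bond).
C1: sp2 ✓
C2: sp
C3: sp2 ✓
C4: sp
C5: sp
C6: sp3
C7: sp3
C8: sp3
C9: sp2 ✓
3 carbons are sp2.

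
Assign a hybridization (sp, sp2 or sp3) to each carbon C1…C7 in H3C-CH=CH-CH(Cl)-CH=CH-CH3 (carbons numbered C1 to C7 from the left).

C1 sp3, C2 sp2, C3 sp2, C4 sp3, C5 sp2, C6 sp2, C7 sp3

C1 has 4 σ bonds: steric number 4 → sp3.
C2 — 3 σ bonds, plus one π bond. Steric number 3, so sp2.
C3 has 3 σ bonds, plus one π bond: steric number 3 → sp2.
C4 (4 σ bonds) has steric number 4: sp3.
C5 carries 3 σ bonds, plus one π bond, giving a steric number of 3, so it is sp2.
C6: 3 σ bonds, plus one π bond; 3 regions of electron density → sp2.
C7: 4 σ bonds; 4 regions of electron density → sp3.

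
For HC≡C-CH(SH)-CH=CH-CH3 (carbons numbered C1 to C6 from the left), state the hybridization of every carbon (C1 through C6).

C1 sp, C2 sp, C3 sp3, C4 sp2, C5 sp2, C6 sp3

C1 has 2 σ bonds, plus two π bonds: steric number 2 → sp.
C2: 2 σ bonds, plus two π bonds — 2 electron domains, sp.
C3 is sp3: 4 σ bonds, 4 electron-density regions.
C4 has 3 σ bonds, plus one π bond: steric number 3 → sp2.
C5: 3 σ bonds, plus one π bond; 3 regions of electron density → sp2.
C6 (4 σ bonds) has steric number 4: sp3.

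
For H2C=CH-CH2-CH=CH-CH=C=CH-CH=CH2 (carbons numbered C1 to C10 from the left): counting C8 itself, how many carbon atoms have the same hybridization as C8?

C8 is sp2 (one π bond).
C1: sp2 ✓
C2: sp2 ✓
C3: sp3
C4: sp2 ✓
C5: sp2 ✓
C6: sp2 ✓
C7: sp
C8: sp2 ✓
C9: sp2 ✓
C10: sp2 ✓
8 carbons are sp2.

8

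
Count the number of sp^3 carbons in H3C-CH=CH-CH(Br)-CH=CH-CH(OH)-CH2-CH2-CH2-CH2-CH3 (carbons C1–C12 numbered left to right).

8

C1: sp3 ✓
C2: sp2
C3: sp2
C4: sp3 ✓
C5: sp2
C6: sp2
C7: sp3 ✓
C8: sp3 ✓
C9: sp3 ✓
C10: sp3 ✓
C11: sp3 ✓
C12: sp3 ✓
C1, C4, C7, C8, C9, C10, C11, C12 → 8 sp3 carbons.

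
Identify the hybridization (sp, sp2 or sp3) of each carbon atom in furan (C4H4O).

Each carbon atom has 3 σ bonds, plus one π bond: steric number 3 → sp2.

sp2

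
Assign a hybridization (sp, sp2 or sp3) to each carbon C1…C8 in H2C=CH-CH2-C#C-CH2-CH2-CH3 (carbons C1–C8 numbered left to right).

C1 — 3 σ bonds, plus one π bond. Steric number 3, so sp2.
C2 — 3 σ bonds, plus one π bond. Steric number 3, so sp2.
C3: 4 σ bonds — 4 electron domains, sp3.
C4 — 2 σ bonds, plus two π bonds. Steric number 2, so sp.
C5 (2 σ bonds, plus two π bonds) has steric number 2: sp.
C6 is sp3: 4 σ bonds, 4 electron-density regions.
C7: 4 σ bonds — 4 electron domains, sp3.
C8 carries 4 σ bonds, giving a steric number of 4, so it is sp3.

C1 sp2, C2 sp2, C3 sp3, C4 sp, C5 sp, C6 sp3, C7 sp3, C8 sp3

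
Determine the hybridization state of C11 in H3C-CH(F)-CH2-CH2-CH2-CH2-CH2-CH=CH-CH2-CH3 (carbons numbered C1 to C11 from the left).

sp³

C11: 4 σ bonds; 4 regions of electron density → sp3.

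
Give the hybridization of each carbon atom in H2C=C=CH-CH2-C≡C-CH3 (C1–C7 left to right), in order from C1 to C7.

C1: 3 σ bonds, plus one π bond — 3 electron domains, sp2.
C2 carries 2 σ bonds, plus two π bonds, giving a steric number of 2, so it is sp.
C3 (3 σ bonds, plus one π bond) has steric number 3: sp2.
C4 has 4 σ bonds: steric number 4 → sp3.
C5 — 2 σ bonds, plus two π bonds. Steric number 2, so sp.
C6 is sp: 2 σ bonds, plus two π bonds, 2 electron-density regions.
C7: 4 σ bonds; 4 regions of electron density → sp3.

C1 sp2, C2 sp, C3 sp2, C4 sp3, C5 sp, C6 sp, C7 sp3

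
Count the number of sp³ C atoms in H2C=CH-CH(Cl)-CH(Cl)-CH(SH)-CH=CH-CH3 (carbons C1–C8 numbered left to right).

4

C1: sp2
C2: sp2
C3: sp3 ✓
C4: sp3 ✓
C5: sp3 ✓
C6: sp2
C7: sp2
C8: sp3 ✓
C3, C4, C5, C8 → 4 sp3 carbons.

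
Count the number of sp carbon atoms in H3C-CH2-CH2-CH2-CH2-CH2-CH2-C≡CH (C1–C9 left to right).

2

C1: sp3
C2: sp3
C3: sp3
C4: sp3
C5: sp3
C6: sp3
C7: sp3
C8: sp ✓
C9: sp ✓
C8, C9 → 2 sp carbons.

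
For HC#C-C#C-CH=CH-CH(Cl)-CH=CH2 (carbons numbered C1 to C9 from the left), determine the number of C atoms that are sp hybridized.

C1: sp ✓
C2: sp ✓
C3: sp ✓
C4: sp ✓
C5: sp2
C6: sp2
C7: sp3
C8: sp2
C9: sp2
C1, C2, C3, C4 → 4 sp carbons.

4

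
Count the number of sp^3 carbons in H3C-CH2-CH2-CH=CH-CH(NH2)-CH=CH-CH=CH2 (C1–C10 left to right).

C1: sp3 ✓
C2: sp3 ✓
C3: sp3 ✓
C4: sp2
C5: sp2
C6: sp3 ✓
C7: sp2
C8: sp2
C9: sp2
C10: sp2
C1, C2, C3, C6 → 4 sp3 carbons.

4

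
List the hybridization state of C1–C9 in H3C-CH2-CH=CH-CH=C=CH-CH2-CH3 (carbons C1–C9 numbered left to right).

C1 sp3, C2 sp3, C3 sp2, C4 sp2, C5 sp2, C6 sp, C7 sp2, C8 sp3, C9 sp3

C1 carries 4 σ bonds, giving a steric number of 4, so it is sp3.
C2 carries 4 σ bonds, giving a steric number of 4, so it is sp3.
C3 has 3 σ bonds, plus one π bond: steric number 3 → sp2.
C4 — 3 σ bonds, plus one π bond. Steric number 3, so sp2.
C5: 3 σ bonds, plus one π bond — 3 electron domains, sp2.
C6 (2 σ bonds, plus two π bonds) has steric number 2: sp.
C7 carries 3 σ bonds, plus one π bond, giving a steric number of 3, so it is sp2.
C8 is sp3: 4 σ bonds, 4 electron-density regions.
C9: 4 σ bonds; 4 regions of electron density → sp3.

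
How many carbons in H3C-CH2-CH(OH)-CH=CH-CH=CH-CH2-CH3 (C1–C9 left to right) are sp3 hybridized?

5

C1: sp3 ✓
C2: sp3 ✓
C3: sp3 ✓
C4: sp2
C5: sp2
C6: sp2
C7: sp2
C8: sp3 ✓
C9: sp3 ✓
C1, C2, C3, C8, C9 → 5 sp3 carbons.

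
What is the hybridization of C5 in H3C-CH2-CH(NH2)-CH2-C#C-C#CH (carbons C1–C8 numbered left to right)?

C5 has 2 σ bonds, plus two π bonds: steric number 2 → sp.

sp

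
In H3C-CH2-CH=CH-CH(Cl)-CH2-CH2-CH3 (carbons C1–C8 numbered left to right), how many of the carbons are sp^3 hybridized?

C1: sp3 ✓
C2: sp3 ✓
C3: sp2
C4: sp2
C5: sp3 ✓
C6: sp3 ✓
C7: sp3 ✓
C8: sp3 ✓
C1, C2, C5, C6, C7, C8 → 6 sp3 carbons.

6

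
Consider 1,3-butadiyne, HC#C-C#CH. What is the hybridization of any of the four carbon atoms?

sp

Every carbon is part of a C≡C triple bond: two σ regions → sp.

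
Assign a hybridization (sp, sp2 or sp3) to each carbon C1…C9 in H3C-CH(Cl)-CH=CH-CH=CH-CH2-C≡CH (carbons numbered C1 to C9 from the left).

C1 has 4 σ bonds: steric number 4 → sp3.
C2: 4 σ bonds — 4 electron domains, sp3.
C3 carries 3 σ bonds, plus one π bond, giving a steric number of 3, so it is sp2.
C4 (3 σ bonds, plus one π bond) has steric number 3: sp2.
C5 (3 σ bonds, plus one π bond) has steric number 3: sp2.
C6: 3 σ bonds, plus one π bond — 3 electron domains, sp2.
C7 — 4 σ bonds. Steric number 4, so sp3.
C8 — 2 σ bonds, plus two π bonds. Steric number 2, so sp.
C9 is sp: 2 σ bonds, plus two π bonds, 2 electron-density regions.

C1 sp3, C2 sp3, C3 sp2, C4 sp2, C5 sp2, C6 sp2, C7 sp3, C8 sp, C9 sp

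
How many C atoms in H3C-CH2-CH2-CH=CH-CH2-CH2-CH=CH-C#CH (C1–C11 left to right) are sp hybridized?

2

C1: sp3
C2: sp3
C3: sp3
C4: sp2
C5: sp2
C6: sp3
C7: sp3
C8: sp2
C9: sp2
C10: sp ✓
C11: sp ✓
C10, C11 → 2 sp carbons.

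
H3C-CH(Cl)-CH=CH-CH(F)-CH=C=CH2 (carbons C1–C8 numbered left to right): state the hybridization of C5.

C5 — 4 σ bonds. Steric number 4, so sp3.

sp^3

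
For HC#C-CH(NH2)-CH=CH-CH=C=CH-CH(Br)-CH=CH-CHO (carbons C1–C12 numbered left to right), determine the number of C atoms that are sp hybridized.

C1: sp ✓
C2: sp ✓
C3: sp3
C4: sp2
C5: sp2
C6: sp2
C7: sp ✓
C8: sp2
C9: sp3
C10: sp2
C11: sp2
C12: sp2
C1, C2, C7 → 3 sp carbons.

3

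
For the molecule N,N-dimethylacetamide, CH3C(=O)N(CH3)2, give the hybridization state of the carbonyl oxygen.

The carbonyl oxygen: 1 σ bond and 2 lone pairs, plus one π bond; 3 regions of electron density → sp2.

sp²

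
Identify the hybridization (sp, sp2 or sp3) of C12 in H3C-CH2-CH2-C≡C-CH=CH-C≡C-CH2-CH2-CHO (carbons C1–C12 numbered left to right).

sp^2

C12 (3 σ bonds, plus one π bond) has steric number 3: sp2.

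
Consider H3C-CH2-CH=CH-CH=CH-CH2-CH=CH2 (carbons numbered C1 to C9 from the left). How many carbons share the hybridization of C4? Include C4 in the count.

6

C4 is sp2 (one π bond).
C1: sp3
C2: sp3
C3: sp2 ✓
C4: sp2 ✓
C5: sp2 ✓
C6: sp2 ✓
C7: sp3
C8: sp2 ✓
C9: sp2 ✓
6 carbons are sp2.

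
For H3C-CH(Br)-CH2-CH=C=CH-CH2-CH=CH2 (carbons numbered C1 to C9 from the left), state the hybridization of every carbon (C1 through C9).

C1 — 4 σ bonds. Steric number 4, so sp3.
C2 carries 4 σ bonds, giving a steric number of 4, so it is sp3.
C3 (4 σ bonds) has steric number 4: sp3.
C4 is sp2: 3 σ bonds, plus one π bond, 3 electron-density regions.
C5 is sp: 2 σ bonds, plus two π bonds, 2 electron-density regions.
C6 (3 σ bonds, plus one π bond) has steric number 3: sp2.
C7 is sp3: 4 σ bonds, 4 electron-density regions.
C8 has 3 σ bonds, plus one π bond: steric number 3 → sp2.
C9 has 3 σ bonds, plus one π bond: steric number 3 → sp2.

C1 sp3, C2 sp3, C3 sp3, C4 sp2, C5 sp, C6 sp2, C7 sp3, C8 sp2, C9 sp2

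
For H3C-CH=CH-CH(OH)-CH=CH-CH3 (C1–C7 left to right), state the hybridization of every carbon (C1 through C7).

C1 sp3, C2 sp2, C3 sp2, C4 sp3, C5 sp2, C6 sp2, C7 sp3

C1 — 4 σ bonds. Steric number 4, so sp3.
C2 — 3 σ bonds, plus one π bond. Steric number 3, so sp2.
C3: 3 σ bonds, plus one π bond; 3 regions of electron density → sp2.
C4 is sp3: 4 σ bonds, 4 electron-density regions.
C5 — 3 σ bonds, plus one π bond. Steric number 3, so sp2.
C6 (3 σ bonds, plus one π bond) has steric number 3: sp2.
C7 — 4 σ bonds. Steric number 4, so sp3.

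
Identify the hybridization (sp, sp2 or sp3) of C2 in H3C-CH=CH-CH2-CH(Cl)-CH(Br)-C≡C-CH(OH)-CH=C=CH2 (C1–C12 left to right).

C2 is sp2: 3 σ bonds, plus one π bond, 3 electron-density regions.

sp^2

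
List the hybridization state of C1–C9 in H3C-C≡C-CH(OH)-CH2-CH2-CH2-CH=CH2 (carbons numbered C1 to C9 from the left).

C1 — 4 σ bonds. Steric number 4, so sp3.
C2: 2 σ bonds, plus two π bonds — 2 electron domains, sp.
C3 has 2 σ bonds, plus two π bonds: steric number 2 → sp.
C4 has 4 σ bonds: steric number 4 → sp3.
C5: 4 σ bonds — 4 electron domains, sp3.
C6 is sp3: 4 σ bonds, 4 electron-density regions.
C7 carries 4 σ bonds, giving a steric number of 4, so it is sp3.
C8 has 3 σ bonds, plus one π bond: steric number 3 → sp2.
C9 — 3 σ bonds, plus one π bond. Steric number 3, so sp2.

C1 sp3, C2 sp, C3 sp, C4 sp3, C5 sp3, C6 sp3, C7 sp3, C8 sp2, C9 sp2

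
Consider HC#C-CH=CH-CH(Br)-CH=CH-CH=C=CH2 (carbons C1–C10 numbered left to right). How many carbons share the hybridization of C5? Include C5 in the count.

C5 is sp3 (only σ bonds).
C1: sp
C2: sp
C3: sp2
C4: sp2
C5: sp3 ✓
C6: sp2
C7: sp2
C8: sp2
C9: sp
C10: sp2
1 carbon is sp3.

1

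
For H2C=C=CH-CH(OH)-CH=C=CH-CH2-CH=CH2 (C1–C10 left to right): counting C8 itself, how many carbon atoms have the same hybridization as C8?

2

C8 is sp3 (only σ bonds).
C1: sp2
C2: sp
C3: sp2
C4: sp3 ✓
C5: sp2
C6: sp
C7: sp2
C8: sp3 ✓
C9: sp2
C10: sp2
2 carbons are sp3.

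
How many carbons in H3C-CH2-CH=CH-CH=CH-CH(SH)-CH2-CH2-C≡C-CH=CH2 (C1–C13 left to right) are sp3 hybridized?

C1: sp3 ✓
C2: sp3 ✓
C3: sp2
C4: sp2
C5: sp2
C6: sp2
C7: sp3 ✓
C8: sp3 ✓
C9: sp3 ✓
C10: sp
C11: sp
C12: sp2
C13: sp2
C1, C2, C7, C8, C9 → 5 sp3 carbons.

5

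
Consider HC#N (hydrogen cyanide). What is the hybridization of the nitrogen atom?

sp

The nitrogen atom (1 σ bond and 1 lone pair, plus two π bonds) has steric number 2: sp.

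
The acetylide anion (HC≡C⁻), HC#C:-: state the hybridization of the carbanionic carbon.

One σ bond + one lone pair = steric number 2 → sp.

sp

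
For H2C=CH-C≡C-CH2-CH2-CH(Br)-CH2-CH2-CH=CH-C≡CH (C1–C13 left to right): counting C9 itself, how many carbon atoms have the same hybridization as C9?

5

C9 is sp3 (only σ bonds).
C1: sp2
C2: sp2
C3: sp
C4: sp
C5: sp3 ✓
C6: sp3 ✓
C7: sp3 ✓
C8: sp3 ✓
C9: sp3 ✓
C10: sp2
C11: sp2
C12: sp
C13: sp
5 carbons are sp3.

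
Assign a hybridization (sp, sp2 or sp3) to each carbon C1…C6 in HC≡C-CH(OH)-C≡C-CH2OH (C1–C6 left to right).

C1 sp, C2 sp, C3 sp3, C4 sp, C5 sp, C6 sp3

C1 has 2 σ bonds, plus two π bonds: steric number 2 → sp.
C2 (2 σ bonds, plus two π bonds) has steric number 2: sp.
C3 carries 4 σ bonds, giving a steric number of 4, so it is sp3.
C4: 2 σ bonds, plus two π bonds — 2 electron domains, sp.
C5 carries 2 σ bonds, plus two π bonds, giving a steric number of 2, so it is sp.
C6 (4 σ bonds) has steric number 4: sp3.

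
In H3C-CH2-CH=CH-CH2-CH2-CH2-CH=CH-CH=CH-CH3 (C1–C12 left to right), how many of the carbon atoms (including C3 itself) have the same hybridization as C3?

6

C3 is sp2 (one π bond).
C1: sp3
C2: sp3
C3: sp2 ✓
C4: sp2 ✓
C5: sp3
C6: sp3
C7: sp3
C8: sp2 ✓
C9: sp2 ✓
C10: sp2 ✓
C11: sp2 ✓
C12: sp3
6 carbons are sp2.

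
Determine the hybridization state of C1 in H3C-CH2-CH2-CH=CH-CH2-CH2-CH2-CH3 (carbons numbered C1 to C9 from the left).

sp³

C1 (4 σ bonds) has steric number 4: sp3.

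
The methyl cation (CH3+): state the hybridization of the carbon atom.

sp^2

Three σ bonds to H, empty p orbital → sp2, trigonal planar.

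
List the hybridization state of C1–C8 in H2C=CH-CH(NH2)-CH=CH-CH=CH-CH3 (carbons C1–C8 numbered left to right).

C1 sp2, C2 sp2, C3 sp3, C4 sp2, C5 sp2, C6 sp2, C7 sp2, C8 sp3

C1 carries 3 σ bonds, plus one π bond, giving a steric number of 3, so it is sp2.
C2 has 3 σ bonds, plus one π bond: steric number 3 → sp2.
C3: 4 σ bonds; 4 regions of electron density → sp3.
C4 carries 3 σ bonds, plus one π bond, giving a steric number of 3, so it is sp2.
C5: 3 σ bonds, plus one π bond; 3 regions of electron density → sp2.
C6: 3 σ bonds, plus one π bond; 3 regions of electron density → sp2.
C7: 3 σ bonds, plus one π bond; 3 regions of electron density → sp2.
C8: 4 σ bonds; 4 regions of electron density → sp3.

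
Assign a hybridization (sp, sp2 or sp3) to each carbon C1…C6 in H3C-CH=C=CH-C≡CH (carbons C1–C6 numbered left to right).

C1: 4 σ bonds — 4 electron domains, sp3.
C2 (3 σ bonds, plus one π bond) has steric number 3: sp2.
C3: 2 σ bonds, plus two π bonds — 2 electron domains, sp.
C4 — 3 σ bonds, plus one π bond. Steric number 3, so sp2.
C5 (2 σ bonds, plus two π bonds) has steric number 2: sp.
C6 is sp: 2 σ bonds, plus two π bonds, 2 electron-density regions.

C1 sp3, C2 sp2, C3 sp, C4 sp2, C5 sp, C6 sp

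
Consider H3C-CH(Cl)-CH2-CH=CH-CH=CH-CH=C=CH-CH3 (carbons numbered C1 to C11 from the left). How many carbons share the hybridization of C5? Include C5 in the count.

C5 is sp2 (one π bond).
C1: sp3
C2: sp3
C3: sp3
C4: sp2 ✓
C5: sp2 ✓
C6: sp2 ✓
C7: sp2 ✓
C8: sp2 ✓
C9: sp
C10: sp2 ✓
C11: sp3
6 carbons are sp2.

6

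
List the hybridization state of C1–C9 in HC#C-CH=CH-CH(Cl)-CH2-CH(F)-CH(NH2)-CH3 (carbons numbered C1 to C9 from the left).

C1 (2 σ bonds, plus two π bonds) has steric number 2: sp.
C2 has 2 σ bonds, plus two π bonds: steric number 2 → sp.
C3: 3 σ bonds, plus one π bond — 3 electron domains, sp2.
C4: 3 σ bonds, plus one π bond; 3 regions of electron density → sp2.
C5 (4 σ bonds) has steric number 4: sp3.
C6 (4 σ bonds) has steric number 4: sp3.
C7 (4 σ bonds) has steric number 4: sp3.
C8 is sp3: 4 σ bonds, 4 electron-density regions.
C9: 4 σ bonds — 4 electron domains, sp3.

C1 sp, C2 sp, C3 sp2, C4 sp2, C5 sp3, C6 sp3, C7 sp3, C8 sp3, C9 sp3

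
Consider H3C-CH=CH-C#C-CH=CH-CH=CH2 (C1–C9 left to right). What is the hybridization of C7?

C7 — 3 σ bonds, plus one π bond. Steric number 3, so sp2.

sp2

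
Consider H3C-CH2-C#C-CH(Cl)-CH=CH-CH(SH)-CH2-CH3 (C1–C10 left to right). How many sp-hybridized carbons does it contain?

C1: sp3
C2: sp3
C3: sp ✓
C4: sp ✓
C5: sp3
C6: sp2
C7: sp2
C8: sp3
C9: sp3
C10: sp3
C3, C4 → 2 sp carbons.

2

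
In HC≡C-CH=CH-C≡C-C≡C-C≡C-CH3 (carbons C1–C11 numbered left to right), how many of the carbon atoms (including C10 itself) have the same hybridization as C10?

8

C10 is sp (two π bonds).
C1: sp ✓
C2: sp ✓
C3: sp2
C4: sp2
C5: sp ✓
C6: sp ✓
C7: sp ✓
C8: sp ✓
C9: sp ✓
C10: sp ✓
C11: sp3
8 carbons are sp.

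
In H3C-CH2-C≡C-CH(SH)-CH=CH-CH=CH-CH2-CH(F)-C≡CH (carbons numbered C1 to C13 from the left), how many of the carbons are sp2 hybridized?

4

C1: sp3
C2: sp3
C3: sp
C4: sp
C5: sp3
C6: sp2 ✓
C7: sp2 ✓
C8: sp2 ✓
C9: sp2 ✓
C10: sp3
C11: sp3
C12: sp
C13: sp
C6, C7, C8, C9 → 4 sp2 carbons.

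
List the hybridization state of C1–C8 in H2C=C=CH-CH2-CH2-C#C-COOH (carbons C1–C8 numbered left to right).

C1 has 3 σ bonds, plus one π bond: steric number 3 → sp2.
C2 (2 σ bonds, plus two π bonds) has steric number 2: sp.
C3: 3 σ bonds, plus one π bond; 3 regions of electron density → sp2.
C4: 4 σ bonds — 4 electron domains, sp3.
C5 — 4 σ bonds. Steric number 4, so sp3.
C6 — 2 σ bonds, plus two π bonds. Steric number 2, so sp.
C7 (2 σ bonds, plus two π bonds) has steric number 2: sp.
C8: 3 σ bonds, plus one π bond — 3 electron domains, sp2.

C1 sp2, C2 sp, C3 sp2, C4 sp3, C5 sp3, C6 sp, C7 sp, C8 sp2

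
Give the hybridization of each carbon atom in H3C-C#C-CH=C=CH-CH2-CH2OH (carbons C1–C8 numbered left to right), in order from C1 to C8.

C1: 4 σ bonds; 4 regions of electron density → sp3.
C2 carries 2 σ bonds, plus two π bonds, giving a steric number of 2, so it is sp.
C3 carries 2 σ bonds, plus two π bonds, giving a steric number of 2, so it is sp.
C4 is sp2: 3 σ bonds, plus one π bond, 3 electron-density regions.
C5 has 2 σ bonds, plus two π bonds: steric number 2 → sp.
C6 is sp2: 3 σ bonds, plus one π bond, 3 electron-density regions.
C7 has 4 σ bonds: steric number 4 → sp3.
C8: 4 σ bonds — 4 electron domains, sp3.

C1 sp3, C2 sp, C3 sp, C4 sp2, C5 sp, C6 sp2, C7 sp3, C8 sp3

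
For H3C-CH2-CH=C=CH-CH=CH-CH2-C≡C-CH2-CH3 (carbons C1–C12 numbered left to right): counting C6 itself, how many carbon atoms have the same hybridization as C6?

4

C6 is sp2 (one π bond).
C1: sp3
C2: sp3
C3: sp2 ✓
C4: sp
C5: sp2 ✓
C6: sp2 ✓
C7: sp2 ✓
C8: sp3
C9: sp
C10: sp
C11: sp3
C12: sp3
4 carbons are sp2.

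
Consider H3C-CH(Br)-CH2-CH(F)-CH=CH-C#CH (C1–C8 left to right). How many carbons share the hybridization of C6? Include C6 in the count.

C6 is sp2 (one π bond).
C1: sp3
C2: sp3
C3: sp3
C4: sp3
C5: sp2 ✓
C6: sp2 ✓
C7: sp
C8: sp
2 carbons are sp2.

2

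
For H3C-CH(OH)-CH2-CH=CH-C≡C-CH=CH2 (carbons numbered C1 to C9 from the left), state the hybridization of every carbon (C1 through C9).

C1 sp3, C2 sp3, C3 sp3, C4 sp2, C5 sp2, C6 sp, C7 sp, C8 sp2, C9 sp2

C1 — 4 σ bonds. Steric number 4, so sp3.
C2 has 4 σ bonds: steric number 4 → sp3.
C3 is sp3: 4 σ bonds, 4 electron-density regions.
C4 carries 3 σ bonds, plus one π bond, giving a steric number of 3, so it is sp2.
C5 — 3 σ bonds, plus one π bond. Steric number 3, so sp2.
C6 — 2 σ bonds, plus two π bonds. Steric number 2, so sp.
C7: 2 σ bonds, plus two π bonds — 2 electron domains, sp.
C8 carries 3 σ bonds, plus one π bond, giving a steric number of 3, so it is sp2.
C9 is sp2: 3 σ bonds, plus one π bond, 3 electron-density regions.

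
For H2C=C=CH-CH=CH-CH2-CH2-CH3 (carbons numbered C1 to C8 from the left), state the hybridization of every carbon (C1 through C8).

C1 — 3 σ bonds, plus one π bond. Steric number 3, so sp2.
C2: 2 σ bonds, plus two π bonds; 2 regions of electron density → sp.
C3 — 3 σ bonds, plus one π bond. Steric number 3, so sp2.
C4 carries 3 σ bonds, plus one π bond, giving a steric number of 3, so it is sp2.
C5 — 3 σ bonds, plus one π bond. Steric number 3, so sp2.
C6: 4 σ bonds; 4 regions of electron density → sp3.
C7 (4 σ bonds) has steric number 4: sp3.
C8: 4 σ bonds — 4 electron domains, sp3.

C1 sp2, C2 sp, C3 sp2, C4 sp2, C5 sp2, C6 sp3, C7 sp3, C8 sp3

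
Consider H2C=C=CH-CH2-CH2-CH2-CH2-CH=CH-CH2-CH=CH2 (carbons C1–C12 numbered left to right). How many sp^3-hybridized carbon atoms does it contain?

5

C1: sp2
C2: sp
C3: sp2
C4: sp3 ✓
C5: sp3 ✓
C6: sp3 ✓
C7: sp3 ✓
C8: sp2
C9: sp2
C10: sp3 ✓
C11: sp2
C12: sp2
C4, C5, C6, C7, C10 → 5 sp3 carbons.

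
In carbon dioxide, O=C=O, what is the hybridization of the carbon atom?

sp

Two σ bonds, two π bonds → steric number 2 → sp.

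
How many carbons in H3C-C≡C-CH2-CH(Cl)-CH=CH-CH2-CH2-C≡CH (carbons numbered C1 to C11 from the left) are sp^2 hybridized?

2

C1: sp3
C2: sp
C3: sp
C4: sp3
C5: sp3
C6: sp2 ✓
C7: sp2 ✓
C8: sp3
C9: sp3
C10: sp
C11: sp
C6, C7 → 2 sp2 carbons.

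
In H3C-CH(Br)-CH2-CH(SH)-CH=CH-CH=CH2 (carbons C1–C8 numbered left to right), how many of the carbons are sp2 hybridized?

4

C1: sp3
C2: sp3
C3: sp3
C4: sp3
C5: sp2 ✓
C6: sp2 ✓
C7: sp2 ✓
C8: sp2 ✓
C5, C6, C7, C8 → 4 sp2 carbons.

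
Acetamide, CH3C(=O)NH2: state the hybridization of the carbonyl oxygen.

sp^2

The carbonyl oxygen is sp2: 1 σ bond and 2 lone pairs, plus one π bond, 3 electron-density regions.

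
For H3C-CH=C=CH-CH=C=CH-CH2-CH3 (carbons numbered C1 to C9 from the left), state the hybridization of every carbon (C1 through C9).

C1: 4 σ bonds — 4 electron domains, sp3.
C2 has 3 σ bonds, plus one π bond: steric number 3 → sp2.
C3 — 2 σ bonds, plus two π bonds. Steric number 2, so sp.
C4 — 3 σ bonds, plus one π bond. Steric number 3, so sp2.
C5 is sp2: 3 σ bonds, plus one π bond, 3 electron-density regions.
C6 (2 σ bonds, plus two π bonds) has steric number 2: sp.
C7 (3 σ bonds, plus one π bond) has steric number 3: sp2.
C8 is sp3: 4 σ bonds, 4 electron-density regions.
C9: 4 σ bonds — 4 electron domains, sp3.

C1 sp3, C2 sp2, C3 sp, C4 sp2, C5 sp2, C6 sp, C7 sp2, C8 sp3, C9 sp3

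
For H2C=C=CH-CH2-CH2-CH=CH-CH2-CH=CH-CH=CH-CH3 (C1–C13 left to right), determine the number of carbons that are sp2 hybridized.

C1: sp2 ✓
C2: sp
C3: sp2 ✓
C4: sp3
C5: sp3
C6: sp2 ✓
C7: sp2 ✓
C8: sp3
C9: sp2 ✓
C10: sp2 ✓
C11: sp2 ✓
C12: sp2 ✓
C13: sp3
C1, C3, C6, C7, C9, C10, C11, C12 → 8 sp2 carbons.

8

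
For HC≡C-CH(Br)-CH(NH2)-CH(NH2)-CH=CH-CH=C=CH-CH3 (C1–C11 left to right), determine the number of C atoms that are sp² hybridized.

4

C1: sp
C2: sp
C3: sp3
C4: sp3
C5: sp3
C6: sp2 ✓
C7: sp2 ✓
C8: sp2 ✓
C9: sp
C10: sp2 ✓
C11: sp3
C6, C7, C8, C10 → 4 sp2 carbons.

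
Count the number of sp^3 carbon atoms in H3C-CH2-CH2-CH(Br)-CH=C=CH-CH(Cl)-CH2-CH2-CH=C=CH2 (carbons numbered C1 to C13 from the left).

C1: sp3 ✓
C2: sp3 ✓
C3: sp3 ✓
C4: sp3 ✓
C5: sp2
C6: sp
C7: sp2
C8: sp3 ✓
C9: sp3 ✓
C10: sp3 ✓
C11: sp2
C12: sp
C13: sp2
C1, C2, C3, C4, C8, C9, C10 → 7 sp3 carbons.

7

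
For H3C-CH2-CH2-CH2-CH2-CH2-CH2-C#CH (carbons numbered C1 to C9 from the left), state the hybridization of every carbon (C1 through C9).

C1 sp3, C2 sp3, C3 sp3, C4 sp3, C5 sp3, C6 sp3, C7 sp3, C8 sp, C9 sp

C1 has 4 σ bonds: steric number 4 → sp3.
C2 has 4 σ bonds: steric number 4 → sp3.
C3 has 4 σ bonds: steric number 4 → sp3.
C4 — 4 σ bonds. Steric number 4, so sp3.
C5: 4 σ bonds; 4 regions of electron density → sp3.
C6 has 4 σ bonds: steric number 4 → sp3.
C7 is sp3: 4 σ bonds, 4 electron-density regions.
C8 carries 2 σ bonds, plus two π bonds, giving a steric number of 2, so it is sp.
C9 has 2 σ bonds, plus two π bonds: steric number 2 → sp.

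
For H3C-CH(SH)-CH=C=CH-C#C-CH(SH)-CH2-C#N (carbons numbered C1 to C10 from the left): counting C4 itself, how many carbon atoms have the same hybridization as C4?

C4 is sp (two π bonds).
C1: sp3
C2: sp3
C3: sp2
C4: sp ✓
C5: sp2
C6: sp ✓
C7: sp ✓
C8: sp3
C9: sp3
C10: sp ✓
4 carbons are sp.

4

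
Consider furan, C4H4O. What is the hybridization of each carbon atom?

sp²

Each carbon atom carries 3 σ bonds, plus one π bond, giving a steric number of 3, so it is sp2.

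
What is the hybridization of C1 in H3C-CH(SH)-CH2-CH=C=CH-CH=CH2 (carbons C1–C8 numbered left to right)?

sp3

C1 carries 4 σ bonds, giving a steric number of 4, so it is sp3.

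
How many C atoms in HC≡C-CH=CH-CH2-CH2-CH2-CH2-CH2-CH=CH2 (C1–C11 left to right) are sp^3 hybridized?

C1: sp
C2: sp
C3: sp2
C4: sp2
C5: sp3 ✓
C6: sp3 ✓
C7: sp3 ✓
C8: sp3 ✓
C9: sp3 ✓
C10: sp2
C11: sp2
C5, C6, C7, C8, C9 → 5 sp3 carbons.

5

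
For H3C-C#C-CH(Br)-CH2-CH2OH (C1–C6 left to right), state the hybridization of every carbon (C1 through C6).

C1 is sp3: 4 σ bonds, 4 electron-density regions.
C2 has 2 σ bonds, plus two π bonds: steric number 2 → sp.
C3 is sp: 2 σ bonds, plus two π bonds, 2 electron-density regions.
C4: 4 σ bonds; 4 regions of electron density → sp3.
C5 carries 4 σ bonds, giving a steric number of 4, so it is sp3.
C6 has 4 σ bonds: steric number 4 → sp3.

C1 sp3, C2 sp, C3 sp, C4 sp3, C5 sp3, C6 sp3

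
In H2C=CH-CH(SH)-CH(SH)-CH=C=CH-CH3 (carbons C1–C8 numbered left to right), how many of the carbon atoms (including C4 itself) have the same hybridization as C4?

3

C4 is sp3 (only σ bonds).
C1: sp2
C2: sp2
C3: sp3 ✓
C4: sp3 ✓
C5: sp2
C6: sp
C7: sp2
C8: sp3 ✓
3 carbons are sp3.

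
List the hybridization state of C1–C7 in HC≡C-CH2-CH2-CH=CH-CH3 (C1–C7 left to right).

C1: 2 σ bonds, plus two π bonds; 2 regions of electron density → sp.
C2 (2 σ bonds, plus two π bonds) has steric number 2: sp.
C3 (4 σ bonds) has steric number 4: sp3.
C4 — 4 σ bonds. Steric number 4, so sp3.
C5 has 3 σ bonds, plus one π bond: steric number 3 → sp2.
C6: 3 σ bonds, plus one π bond; 3 regions of electron density → sp2.
C7 has 4 σ bonds: steric number 4 → sp3.

C1 sp, C2 sp, C3 sp3, C4 sp3, C5 sp2, C6 sp2, C7 sp3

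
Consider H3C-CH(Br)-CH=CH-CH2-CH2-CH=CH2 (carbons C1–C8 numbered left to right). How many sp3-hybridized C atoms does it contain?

C1: sp3 ✓
C2: sp3 ✓
C3: sp2
C4: sp2
C5: sp3 ✓
C6: sp3 ✓
C7: sp2
C8: sp2
C1, C2, C5, C6 → 4 sp3 carbons.

4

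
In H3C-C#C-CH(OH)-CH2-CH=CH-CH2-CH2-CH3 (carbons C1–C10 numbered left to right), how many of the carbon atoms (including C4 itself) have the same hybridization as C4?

6

C4 is sp3 (only σ bonds).
C1: sp3 ✓
C2: sp
C3: sp
C4: sp3 ✓
C5: sp3 ✓
C6: sp2
C7: sp2
C8: sp3 ✓
C9: sp3 ✓
C10: sp3 ✓
6 carbons are sp3.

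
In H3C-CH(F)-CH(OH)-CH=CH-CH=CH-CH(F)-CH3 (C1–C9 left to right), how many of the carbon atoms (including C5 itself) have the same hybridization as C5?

4

C5 is sp2 (one π bond).
C1: sp3
C2: sp3
C3: sp3
C4: sp2 ✓
C5: sp2 ✓
C6: sp2 ✓
C7: sp2 ✓
C8: sp3
C9: sp3
4 carbons are sp2.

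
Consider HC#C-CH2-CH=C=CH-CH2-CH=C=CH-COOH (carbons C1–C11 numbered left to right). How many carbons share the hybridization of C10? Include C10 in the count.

5

C10 is sp2 (one π bond).
C1: sp
C2: sp
C3: sp3
C4: sp2 ✓
C5: sp
C6: sp2 ✓
C7: sp3
C8: sp2 ✓
C9: sp
C10: sp2 ✓
C11: sp2 ✓
5 carbons are sp2.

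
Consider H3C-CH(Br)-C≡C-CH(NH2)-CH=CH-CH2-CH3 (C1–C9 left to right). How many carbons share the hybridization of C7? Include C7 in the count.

2

C7 is sp2 (one π bond).
C1: sp3
C2: sp3
C3: sp
C4: sp
C5: sp3
C6: sp2 ✓
C7: sp2 ✓
C8: sp3
C9: sp3
2 carbons are sp2.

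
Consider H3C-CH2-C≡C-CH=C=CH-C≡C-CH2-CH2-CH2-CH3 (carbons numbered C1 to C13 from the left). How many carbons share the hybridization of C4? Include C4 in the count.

C4 is sp (two π bonds).
C1: sp3
C2: sp3
C3: sp ✓
C4: sp ✓
C5: sp2
C6: sp ✓
C7: sp2
C8: sp ✓
C9: sp ✓
C10: sp3
C11: sp3
C12: sp3
C13: sp3
5 carbons are sp.

5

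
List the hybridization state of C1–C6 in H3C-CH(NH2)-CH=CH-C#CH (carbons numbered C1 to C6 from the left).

C1 sp3, C2 sp3, C3 sp2, C4 sp2, C5 sp, C6 sp

C1: 4 σ bonds — 4 electron domains, sp3.
C2 has 4 σ bonds: steric number 4 → sp3.
C3 carries 3 σ bonds, plus one π bond, giving a steric number of 3, so it is sp2.
C4 (3 σ bonds, plus one π bond) has steric number 3: sp2.
C5 (2 σ bonds, plus two π bonds) has steric number 2: sp.
C6 carries 2 σ bonds, plus two π bonds, giving a steric number of 2, so it is sp.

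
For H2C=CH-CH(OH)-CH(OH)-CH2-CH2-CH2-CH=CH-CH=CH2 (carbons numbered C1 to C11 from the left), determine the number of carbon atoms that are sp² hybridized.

6

C1: sp2 ✓
C2: sp2 ✓
C3: sp3
C4: sp3
C5: sp3
C6: sp3
C7: sp3
C8: sp2 ✓
C9: sp2 ✓
C10: sp2 ✓
C11: sp2 ✓
C1, C2, C8, C9, C10, C11 → 6 sp2 carbons.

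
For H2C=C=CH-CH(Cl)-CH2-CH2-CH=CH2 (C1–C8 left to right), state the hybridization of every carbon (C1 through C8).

C1 is sp2: 3 σ bonds, plus one π bond, 3 electron-density regions.
C2 has 2 σ bonds, plus two π bonds: steric number 2 → sp.
C3 (3 σ bonds, plus one π bond) has steric number 3: sp2.
C4 carries 4 σ bonds, giving a steric number of 4, so it is sp3.
C5: 4 σ bonds; 4 regions of electron density → sp3.
C6 carries 4 σ bonds, giving a steric number of 4, so it is sp3.
C7: 3 σ bonds, plus one π bond; 3 regions of electron density → sp2.
C8 has 3 σ bonds, plus one π bond: steric number 3 → sp2.

C1 sp2, C2 sp, C3 sp2, C4 sp3, C5 sp3, C6 sp3, C7 sp2, C8 sp2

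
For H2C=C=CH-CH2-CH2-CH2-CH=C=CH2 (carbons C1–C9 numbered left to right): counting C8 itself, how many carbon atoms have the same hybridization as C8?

2

C8 is sp (two π bonds).
C1: sp2
C2: sp ✓
C3: sp2
C4: sp3
C5: sp3
C6: sp3
C7: sp2
C8: sp ✓
C9: sp2
2 carbons are sp.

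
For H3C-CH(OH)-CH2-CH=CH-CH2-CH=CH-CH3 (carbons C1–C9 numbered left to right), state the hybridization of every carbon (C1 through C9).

C1 sp3, C2 sp3, C3 sp3, C4 sp2, C5 sp2, C6 sp3, C7 sp2, C8 sp2, C9 sp3

C1: 4 σ bonds; 4 regions of electron density → sp3.
C2 is sp3: 4 σ bonds, 4 electron-density regions.
C3 is sp3: 4 σ bonds, 4 electron-density regions.
C4 (3 σ bonds, plus one π bond) has steric number 3: sp2.
C5: 3 σ bonds, plus one π bond — 3 electron domains, sp2.
C6 is sp3: 4 σ bonds, 4 electron-density regions.
C7: 3 σ bonds, plus one π bond; 3 regions of electron density → sp2.
C8 has 3 σ bonds, plus one π bond: steric number 3 → sp2.
C9 is sp3: 4 σ bonds, 4 electron-density regions.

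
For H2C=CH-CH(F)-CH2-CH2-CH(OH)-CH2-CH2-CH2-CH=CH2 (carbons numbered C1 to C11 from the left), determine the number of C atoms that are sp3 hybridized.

7

C1: sp2
C2: sp2
C3: sp3 ✓
C4: sp3 ✓
C5: sp3 ✓
C6: sp3 ✓
C7: sp3 ✓
C8: sp3 ✓
C9: sp3 ✓
C10: sp2
C11: sp2
C3, C4, C5, C6, C7, C8, C9 → 7 sp3 carbons.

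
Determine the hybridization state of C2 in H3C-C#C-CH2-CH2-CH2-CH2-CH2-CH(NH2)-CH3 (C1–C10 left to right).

C2 is sp: 2 σ bonds, plus two π bonds, 2 electron-density regions.

sp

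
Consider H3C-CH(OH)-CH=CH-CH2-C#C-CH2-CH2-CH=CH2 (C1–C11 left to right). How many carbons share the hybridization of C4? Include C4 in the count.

4

C4 is sp2 (one π bond).
C1: sp3
C2: sp3
C3: sp2 ✓
C4: sp2 ✓
C5: sp3
C6: sp
C7: sp
C8: sp3
C9: sp3
C10: sp2 ✓
C11: sp2 ✓
4 carbons are sp2.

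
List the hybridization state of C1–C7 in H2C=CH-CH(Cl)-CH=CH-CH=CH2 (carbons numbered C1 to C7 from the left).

C1: 3 σ bonds, plus one π bond; 3 regions of electron density → sp2.
C2 — 3 σ bonds, plus one π bond. Steric number 3, so sp2.
C3 carries 4 σ bonds, giving a steric number of 4, so it is sp3.
C4 carries 3 σ bonds, plus one π bond, giving a steric number of 3, so it is sp2.
C5 carries 3 σ bonds, plus one π bond, giving a steric number of 3, so it is sp2.
C6 — 3 σ bonds, plus one π bond. Steric number 3, so sp2.
C7: 3 σ bonds, plus one π bond — 3 electron domains, sp2.

C1 sp2, C2 sp2, C3 sp3, C4 sp2, C5 sp2, C6 sp2, C7 sp2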